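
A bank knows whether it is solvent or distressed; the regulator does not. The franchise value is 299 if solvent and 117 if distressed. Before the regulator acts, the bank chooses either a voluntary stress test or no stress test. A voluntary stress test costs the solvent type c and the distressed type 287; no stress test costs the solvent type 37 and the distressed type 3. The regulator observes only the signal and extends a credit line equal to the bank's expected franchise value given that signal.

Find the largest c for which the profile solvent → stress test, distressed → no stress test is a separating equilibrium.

219

Under separation: stress test → solvent (pays 299); no stress test → distressed (pays 117).
Distressed: 117 − 3 = 114 ≥ 299 − 287 = 12. Holds regardless of c. ✓
Solvent: 299 − c ≥ 117 − 37, so c ≤ 299 − 80 = 219.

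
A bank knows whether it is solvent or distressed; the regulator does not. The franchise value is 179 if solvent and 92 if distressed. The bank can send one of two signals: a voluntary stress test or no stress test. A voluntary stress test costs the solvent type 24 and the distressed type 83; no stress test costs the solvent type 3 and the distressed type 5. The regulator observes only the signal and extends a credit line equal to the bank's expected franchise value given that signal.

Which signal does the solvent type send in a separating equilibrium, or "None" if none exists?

None

Try solvent → stress test, distressed → no stress test:
  If types separate, stress test earns payment 179 and no stress test earns 92.
  Solvent: stress test gives 179 − 24 = 155; no stress test gives 92 − 3 = 89. No deviation. ✓
  Distressed: no stress test gives 92 − 5 = 87; stress test gives 179 − 83 = 96. Would deviate. ✗
Try solvent → no stress test, distressed → stress test:
  If types separate, no stress test earns payment 179 and stress test earns 92.
  Solvent: no stress test gives 179 − 3 = 176; stress test gives 92 − 24 = 68. No deviation. ✓
  Distressed: stress test gives 92 − 83 = 9; no stress test gives 179 − 5 = 174. Would deviate. ✗
Neither assignment is incentive-compatible.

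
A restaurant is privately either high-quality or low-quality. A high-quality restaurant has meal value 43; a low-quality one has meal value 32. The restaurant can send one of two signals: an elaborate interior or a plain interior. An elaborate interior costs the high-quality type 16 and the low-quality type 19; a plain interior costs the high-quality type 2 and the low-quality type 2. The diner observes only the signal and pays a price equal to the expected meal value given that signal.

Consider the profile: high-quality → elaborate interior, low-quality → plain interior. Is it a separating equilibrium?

Under separation the diner infers type exactly: elaborate interior → high-quality (pays 43), plain interior → low-quality (pays 32).
High-quality: elaborate interior gives 43 − 16 = 27; plain interior gives 32 − 2 = 30. Would deviate. ✗
Low-quality: plain interior gives 32 − 2 = 30; elaborate interior gives 43 − 19 = 24. No deviation. ✓

No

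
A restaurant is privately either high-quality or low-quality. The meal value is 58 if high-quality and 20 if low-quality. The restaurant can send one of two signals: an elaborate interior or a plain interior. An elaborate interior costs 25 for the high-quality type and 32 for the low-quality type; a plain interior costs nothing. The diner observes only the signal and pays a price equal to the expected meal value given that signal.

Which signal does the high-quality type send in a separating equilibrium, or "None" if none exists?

None

Try high-quality → elaborate interior, low-quality → plain interior:
  Under separation the diner infers type exactly: elaborate interior → high-quality (pays 58), plain interior → low-quality (pays 20).
  High-quality: elaborate interior gives 58 − 25 = 33; plain interior gives 20 − 0 = 20. No deviation. ✓
  Low-quality: plain interior gives 20 − 0 = 20; elaborate interior gives 58 − 32 = 26. Would deviate. ✗
Try high-quality → plain interior, low-quality → elaborate interior:
  Under separation the diner infers type exactly: plain interior → high-quality (pays 58), elaborate interior → low-quality (pays 20).
  High-quality: plain interior gives 58 − 0 = 58; elaborate interior gives 20 − 25 = -5. No deviation. ✓
  Low-quality: elaborate interior gives 20 − 32 = -12; plain interior gives 58 − 0 = 58. Would deviate. ✗
Neither assignment is incentive-compatible.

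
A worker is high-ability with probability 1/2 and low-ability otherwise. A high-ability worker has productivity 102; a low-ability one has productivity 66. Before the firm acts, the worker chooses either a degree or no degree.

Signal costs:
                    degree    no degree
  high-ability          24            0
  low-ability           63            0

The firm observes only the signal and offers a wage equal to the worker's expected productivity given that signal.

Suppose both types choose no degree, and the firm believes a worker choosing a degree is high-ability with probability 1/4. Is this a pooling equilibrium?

Yes

At the pooled signal (no degree) the firm holds the prior 1/2 and pays 1/2·102 + 1/2·66 = 84. Off-path (degree) belief 1/4 gives 1/4·102 + 3/4·66 = 75.
High-ability: no degree gives 84 − 0 = 84; degree gives 75 − 24 = 51. Stays. ✓
Low-ability: no degree gives 84 − 0 = 84; degree gives 75 − 63 = 12. Stays. ✓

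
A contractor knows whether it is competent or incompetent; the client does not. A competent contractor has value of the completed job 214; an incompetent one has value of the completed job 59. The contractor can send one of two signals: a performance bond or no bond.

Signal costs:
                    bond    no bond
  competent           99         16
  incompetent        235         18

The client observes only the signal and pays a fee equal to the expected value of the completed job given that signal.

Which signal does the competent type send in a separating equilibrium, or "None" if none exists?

bond

Try competent → bond, incompetent → no bond:
  If types separate, bond earns payment 214 and no bond earns 59.
  Competent: bond gives 214 − 99 = 115; no bond gives 59 − 16 = 43. No deviation. ✓
  Incompetent: no bond gives 59 − 18 = 41; bond gives 214 − 235 = -21. No deviation. ✓
Both hold — the competent type sends bond.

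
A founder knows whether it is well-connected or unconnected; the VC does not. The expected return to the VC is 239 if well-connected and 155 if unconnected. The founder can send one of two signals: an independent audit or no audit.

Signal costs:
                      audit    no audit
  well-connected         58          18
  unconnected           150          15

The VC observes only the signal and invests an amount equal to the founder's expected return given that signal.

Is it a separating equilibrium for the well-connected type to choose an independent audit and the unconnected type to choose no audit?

If types separate, audit earns payment 239 and no audit earns 155.
Well-connected: audit gives 239 − 58 = 181; no audit gives 155 − 18 = 137. No deviation. ✓
Unconnected: no audit gives 155 − 15 = 140; audit gives 239 − 150 = 89. No deviation. ✓
Both incentive constraints hold.

Yes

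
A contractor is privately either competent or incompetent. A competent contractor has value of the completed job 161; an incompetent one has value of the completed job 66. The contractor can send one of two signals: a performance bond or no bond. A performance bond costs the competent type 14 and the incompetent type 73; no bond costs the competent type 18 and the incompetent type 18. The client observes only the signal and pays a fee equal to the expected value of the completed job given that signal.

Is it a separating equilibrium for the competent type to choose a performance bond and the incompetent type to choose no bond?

No

Under separation the client infers type exactly: bond → competent (pays 161), no bond → incompetent (pays 66).
Competent: bond gives 161 − 14 = 147; no bond gives 66 − 18 = 48. No deviation. ✓
Incompetent: no bond gives 66 − 18 = 48; bond gives 161 − 73 = 88. Would deviate. ✗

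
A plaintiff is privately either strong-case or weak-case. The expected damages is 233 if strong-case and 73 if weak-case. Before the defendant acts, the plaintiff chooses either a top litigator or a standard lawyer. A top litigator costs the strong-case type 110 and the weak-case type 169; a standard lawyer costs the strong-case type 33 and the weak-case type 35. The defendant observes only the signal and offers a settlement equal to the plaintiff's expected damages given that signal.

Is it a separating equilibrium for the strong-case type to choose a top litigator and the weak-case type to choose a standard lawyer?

No

If types separate, top litigator earns payment 233 and standard lawyer earns 73.
Strong-case: top litigator gives 233 − 110 = 123; standard lawyer gives 73 − 33 = 40. No deviation. ✓
Weak-case: standard lawyer gives 73 − 35 = 38; top litigator gives 233 − 169 = 64. Would deviate. ✗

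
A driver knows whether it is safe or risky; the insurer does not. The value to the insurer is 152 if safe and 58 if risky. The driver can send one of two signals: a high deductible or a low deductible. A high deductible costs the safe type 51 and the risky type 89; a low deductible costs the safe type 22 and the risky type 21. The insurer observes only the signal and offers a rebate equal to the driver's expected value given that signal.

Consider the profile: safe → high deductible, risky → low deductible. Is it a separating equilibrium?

If types separate, high deductible earns payment 152 and low deductible earns 58.
Safe: high deductible gives 152 − 51 = 101; low deductible gives 58 − 22 = 36. No deviation. ✓
Risky: low deductible gives 58 − 21 = 37; high deductible gives 152 − 89 = 63. Would deviate. ✗

No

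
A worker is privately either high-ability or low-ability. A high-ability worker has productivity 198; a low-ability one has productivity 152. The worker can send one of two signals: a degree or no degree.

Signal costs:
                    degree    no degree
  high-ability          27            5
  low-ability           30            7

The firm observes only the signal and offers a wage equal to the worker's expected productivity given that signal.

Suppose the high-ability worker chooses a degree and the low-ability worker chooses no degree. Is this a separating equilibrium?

No

Under separation the firm infers type exactly: degree → high-ability (pays 198), no degree → low-ability (pays 152).
High-ability: degree gives 198 − 27 = 171; no degree gives 152 − 5 = 147. No deviation. ✓
Low-ability: no degree gives 152 − 7 = 145; degree gives 198 − 30 = 168. Would deviate. ✗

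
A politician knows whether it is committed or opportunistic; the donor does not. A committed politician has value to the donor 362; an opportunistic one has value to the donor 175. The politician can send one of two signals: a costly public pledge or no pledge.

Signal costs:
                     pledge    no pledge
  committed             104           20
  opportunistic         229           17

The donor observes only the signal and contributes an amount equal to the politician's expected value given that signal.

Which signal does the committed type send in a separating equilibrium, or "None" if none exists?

pledge

Try committed → pledge, opportunistic → no pledge:
  If types separate, pledge earns payment 362 and no pledge earns 175.
  Committed: pledge gives 362 − 104 = 258; no pledge gives 175 − 20 = 155. No deviation. ✓
  Opportunistic: no pledge gives 175 − 17 = 158; pledge gives 362 − 229 = 133. No deviation. ✓
Both hold — the committed type sends pledge.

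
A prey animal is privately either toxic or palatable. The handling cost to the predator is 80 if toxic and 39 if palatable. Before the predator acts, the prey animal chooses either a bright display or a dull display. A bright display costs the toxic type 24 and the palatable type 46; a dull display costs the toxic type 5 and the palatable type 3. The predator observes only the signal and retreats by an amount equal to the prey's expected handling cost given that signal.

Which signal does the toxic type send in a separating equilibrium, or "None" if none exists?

bright display

Try toxic → bright display, palatable → dull display:
  Under separation the predator infers type exactly: bright display → toxic (pays 80), dull display → palatable (pays 39).
  Toxic: bright display gives 80 − 24 = 56; dull display gives 39 − 5 = 34. No deviation. ✓
  Palatable: dull display gives 39 − 3 = 36; bright display gives 80 − 46 = 34. No deviation. ✓
Both hold — the toxic type sends bright display.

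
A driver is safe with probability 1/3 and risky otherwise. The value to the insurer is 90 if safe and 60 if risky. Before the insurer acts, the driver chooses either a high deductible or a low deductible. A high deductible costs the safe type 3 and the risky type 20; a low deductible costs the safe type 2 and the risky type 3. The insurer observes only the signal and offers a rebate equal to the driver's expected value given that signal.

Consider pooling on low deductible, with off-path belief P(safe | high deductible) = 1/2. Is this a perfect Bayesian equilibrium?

No

On the equilibrium path (low deductible) the insurer holds the prior 1/3 and pays 1/3·90 + 2/3·60 = 70. Off-path (high deductible) belief 1/2 gives 1/2·90 + 1/2·60 = 75.
Safe: low deductible gives 70 − 2 = 68; high deductible gives 75 − 3 = 72. Deviates. ✗
Risky: low deductible gives 70 − 3 = 67; high deductible gives 75 − 20 = 55. Stays. ✓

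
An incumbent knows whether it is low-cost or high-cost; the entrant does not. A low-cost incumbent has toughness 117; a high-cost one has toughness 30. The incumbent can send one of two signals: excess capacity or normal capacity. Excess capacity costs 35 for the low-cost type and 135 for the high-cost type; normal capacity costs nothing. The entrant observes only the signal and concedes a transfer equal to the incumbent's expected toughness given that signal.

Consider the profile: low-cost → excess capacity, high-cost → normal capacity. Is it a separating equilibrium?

Yes

Under separation the entrant infers type exactly: excess capacity → low-cost (pays 117), normal capacity → high-cost (pays 30).
Low-cost: excess capacity gives 117 − 35 = 82; normal capacity gives 30 − 0 = 30. No deviation. ✓
High-cost: normal capacity gives 30 − 0 = 30; excess capacity gives 117 − 135 = -18. No deviation. ✓
Neither type gains from mimicking the other.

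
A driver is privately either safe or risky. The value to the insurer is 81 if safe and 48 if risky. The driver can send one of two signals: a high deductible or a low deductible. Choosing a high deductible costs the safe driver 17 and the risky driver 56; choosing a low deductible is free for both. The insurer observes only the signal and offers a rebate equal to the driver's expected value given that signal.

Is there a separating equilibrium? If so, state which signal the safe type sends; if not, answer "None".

Try safe → high deductible, risky → low deductible:
  Under separation the insurer infers type exactly: high deductible → safe (pays 81), low deductible → risky (pays 48).
  Safe: high deductible gives 81 − 17 = 64; low deductible gives 48 − 0 = 48. No deviation. ✓
  Risky: low deductible gives 48 − 0 = 48; high deductible gives 81 − 56 = 25. No deviation. ✓
Both hold — the safe type sends high deductible.

high deductible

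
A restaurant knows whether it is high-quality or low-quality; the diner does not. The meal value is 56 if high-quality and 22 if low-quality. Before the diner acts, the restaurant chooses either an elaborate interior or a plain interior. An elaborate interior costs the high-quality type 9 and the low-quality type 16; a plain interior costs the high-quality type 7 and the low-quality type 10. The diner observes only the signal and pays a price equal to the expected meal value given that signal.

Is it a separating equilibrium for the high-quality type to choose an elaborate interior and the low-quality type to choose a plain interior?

Under separation the diner infers type exactly: elaborate interior → high-quality (pays 56), plain interior → low-quality (pays 22).
High-quality: elaborate interior gives 56 − 9 = 47; plain interior gives 22 − 7 = 15. No deviation. ✓
Low-quality: plain interior gives 22 − 10 = 12; elaborate interior gives 56 − 16 = 40. Would deviate. ✗

No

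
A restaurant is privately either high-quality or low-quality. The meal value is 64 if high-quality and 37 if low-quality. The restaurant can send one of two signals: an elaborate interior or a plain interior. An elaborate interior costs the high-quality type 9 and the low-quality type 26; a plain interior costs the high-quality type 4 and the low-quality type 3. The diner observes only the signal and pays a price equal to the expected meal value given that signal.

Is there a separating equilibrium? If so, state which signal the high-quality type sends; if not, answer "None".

Try high-quality → elaborate interior, low-quality → plain interior:
  Under separation the diner infers type exactly: elaborate interior → high-quality (pays 64), plain interior → low-quality (pays 37).
  High-quality: elaborate interior gives 64 − 9 = 55; plain interior gives 37 − 4 = 33. No deviation. ✓
  Low-quality: plain interior gives 37 − 3 = 34; elaborate interior gives 64 − 26 = 38. Would deviate. ✗
Try high-quality → plain interior, low-quality → elaborate interior:
  Under separation the diner infers type exactly: plain interior → high-quality (pays 64), elaborate interior → low-quality (pays 37).
  High-quality: plain interior gives 64 − 4 = 60; elaborate interior gives 37 − 9 = 28. No deviation. ✓
  Low-quality: elaborate interior gives 37 − 26 = 11; plain interior gives 64 − 3 = 61. Would deviate. ✗
Neither assignment is incentive-compatible.

None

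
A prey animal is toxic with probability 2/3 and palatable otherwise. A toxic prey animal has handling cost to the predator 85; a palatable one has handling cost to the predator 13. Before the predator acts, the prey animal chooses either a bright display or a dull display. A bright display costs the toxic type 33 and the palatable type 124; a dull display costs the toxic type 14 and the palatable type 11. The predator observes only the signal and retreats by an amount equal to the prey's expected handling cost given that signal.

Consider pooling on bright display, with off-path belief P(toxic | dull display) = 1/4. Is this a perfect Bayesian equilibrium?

No

At the pooled signal (bright display) the predator holds the prior 2/3 and pays 2/3·85 + 1/3·13 = 61. Off-path (dull display) belief 1/4 gives 1/4·85 + 3/4·13 = 31.
Toxic: bright display gives 61 − 33 = 28; dull display gives 31 − 14 = 17. Stays. ✓
Palatable: bright display gives 61 − 124 = -63; dull display gives 31 − 11 = 20. Deviates. ✗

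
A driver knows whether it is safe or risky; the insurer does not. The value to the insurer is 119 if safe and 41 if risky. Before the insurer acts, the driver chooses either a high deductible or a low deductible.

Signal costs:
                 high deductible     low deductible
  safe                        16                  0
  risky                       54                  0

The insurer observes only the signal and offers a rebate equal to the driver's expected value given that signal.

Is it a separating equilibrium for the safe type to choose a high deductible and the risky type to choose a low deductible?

No

If types separate, high deductible earns payment 119 and low deductible earns 41.
Safe: high deductible gives 119 − 16 = 103; low deductible gives 41 − 0 = 41. No deviation. ✓
Risky: low deductible gives 41 − 0 = 41; high deductible gives 119 − 54 = 65. Would deviate. ✗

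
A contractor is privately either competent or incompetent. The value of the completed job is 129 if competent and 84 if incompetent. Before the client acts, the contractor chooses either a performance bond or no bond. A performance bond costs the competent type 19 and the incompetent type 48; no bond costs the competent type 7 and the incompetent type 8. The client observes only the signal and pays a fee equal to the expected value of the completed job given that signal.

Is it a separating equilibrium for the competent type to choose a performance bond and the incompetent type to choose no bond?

Under separation the client infers type exactly: bond → competent (pays 129), no bond → incompetent (pays 84).
Competent: bond gives 129 − 19 = 110; no bond gives 84 − 7 = 77. No deviation. ✓
Incompetent: no bond gives 84 − 8 = 76; bond gives 129 − 48 = 81. Would deviate. ✗

No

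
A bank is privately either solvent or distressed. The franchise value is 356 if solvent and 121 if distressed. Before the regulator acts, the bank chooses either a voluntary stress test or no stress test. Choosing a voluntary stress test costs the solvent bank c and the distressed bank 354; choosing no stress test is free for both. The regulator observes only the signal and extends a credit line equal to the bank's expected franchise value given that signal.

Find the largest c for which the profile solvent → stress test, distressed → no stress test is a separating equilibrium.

235

Under separation: stress test → solvent (pays 356); no stress test → distressed (pays 121).
Distressed: 121 − 0 = 121 ≥ 356 − 354 = 2. Holds regardless of c. ✓
Solvent: 356 − c ≥ 121 − 0, so c ≤ 356 − 121 = 235.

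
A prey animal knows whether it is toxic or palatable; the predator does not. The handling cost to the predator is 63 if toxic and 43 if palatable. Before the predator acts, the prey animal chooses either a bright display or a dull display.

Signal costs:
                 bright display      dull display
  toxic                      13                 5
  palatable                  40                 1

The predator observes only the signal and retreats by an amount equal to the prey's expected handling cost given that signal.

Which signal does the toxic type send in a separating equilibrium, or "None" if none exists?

bright display

Try toxic → bright display, palatable → dull display:
  Under separation the predator infers type exactly: bright display → toxic (pays 63), dull display → palatable (pays 43).
  Toxic: bright display gives 63 − 13 = 50; dull display gives 43 − 5 = 38. No deviation. ✓
  Palatable: dull display gives 43 − 1 = 42; bright display gives 63 − 40 = 23. No deviation. ✓
Both hold — the toxic type sends bright display.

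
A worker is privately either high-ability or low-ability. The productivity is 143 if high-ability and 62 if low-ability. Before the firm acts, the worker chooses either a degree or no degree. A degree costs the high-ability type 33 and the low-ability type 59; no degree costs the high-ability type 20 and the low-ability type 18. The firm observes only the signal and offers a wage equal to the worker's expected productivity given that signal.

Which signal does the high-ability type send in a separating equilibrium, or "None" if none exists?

Try high-ability → degree, low-ability → no degree:
  Under separation the firm infers type exactly: degree → high-ability (pays 143), no degree → low-ability (pays 62).
  High-ability: degree gives 143 − 33 = 110; no degree gives 62 − 20 = 42. No deviation. ✓
  Low-ability: no degree gives 62 − 18 = 44; degree gives 143 − 59 = 84. Would deviate. ✗
Try high-ability → no degree, low-ability → degree:
  Under separation the firm infers type exactly: no degree → high-ability (pays 143), degree → low-ability (pays 62).
  High-ability: no degree gives 143 − 20 = 123; degree gives 62 − 33 = 29. No deviation. ✓
  Low-ability: degree gives 62 − 59 = 3; no degree gives 143 − 18 = 125. Would deviate. ✗
Neither assignment is incentive-compatible.

None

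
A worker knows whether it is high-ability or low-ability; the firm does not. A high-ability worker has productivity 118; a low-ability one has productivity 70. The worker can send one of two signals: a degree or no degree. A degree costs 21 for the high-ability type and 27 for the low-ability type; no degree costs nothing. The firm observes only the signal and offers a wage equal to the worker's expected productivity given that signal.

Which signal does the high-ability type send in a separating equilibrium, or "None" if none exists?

Try high-ability → degree, low-ability → no degree:
  Under separation the firm infers type exactly: degree → high-ability (pays 118), no degree → low-ability (pays 70).
  High-ability: degree gives 118 − 21 = 97; no degree gives 70 − 0 = 70. No deviation. ✓
  Low-ability: no degree gives 70 − 0 = 70; degree gives 118 − 27 = 91. Would deviate. ✗
Try high-ability → no degree, low-ability → degree:
  Under separation the firm infers type exactly: no degree → high-ability (pays 118), degree → low-ability (pays 70).
  High-ability: no degree gives 118 − 0 = 118; degree gives 70 − 21 = 49. No deviation. ✓
  Low-ability: degree gives 70 − 27 = 43; no degree gives 118 − 0 = 118. Would deviate. ✗
Neither assignment is incentive-compatible.

None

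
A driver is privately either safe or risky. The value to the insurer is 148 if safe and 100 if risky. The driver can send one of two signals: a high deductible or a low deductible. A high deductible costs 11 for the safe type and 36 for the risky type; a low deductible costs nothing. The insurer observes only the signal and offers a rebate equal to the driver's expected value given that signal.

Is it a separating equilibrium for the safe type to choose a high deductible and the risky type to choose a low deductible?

Under separation the insurer infers type exactly: high deductible → safe (pays 148), low deductible → risky (pays 100).
Safe: high deductible gives 148 − 11 = 137; low deductible gives 100 − 0 = 100. No deviation. ✓
Risky: low deductible gives 100 − 0 = 100; high deductible gives 148 − 36 = 112. Would deviate. ✗

No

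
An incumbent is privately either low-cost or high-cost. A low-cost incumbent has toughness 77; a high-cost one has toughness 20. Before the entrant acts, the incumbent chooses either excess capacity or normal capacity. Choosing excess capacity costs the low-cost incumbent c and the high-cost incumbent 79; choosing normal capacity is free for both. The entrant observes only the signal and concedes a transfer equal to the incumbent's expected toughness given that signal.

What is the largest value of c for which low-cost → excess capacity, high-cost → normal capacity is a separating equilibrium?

Under separation: excess capacity → low-cost (pays 77); normal capacity → high-cost (pays 20).
High-cost: 20 − 0 = 20 ≥ 77 − 79 = -2. Holds regardless of c. ✓
Low-cost: 77 − c ≥ 20 − 0, so c ≤ 77 − 20 = 57.

57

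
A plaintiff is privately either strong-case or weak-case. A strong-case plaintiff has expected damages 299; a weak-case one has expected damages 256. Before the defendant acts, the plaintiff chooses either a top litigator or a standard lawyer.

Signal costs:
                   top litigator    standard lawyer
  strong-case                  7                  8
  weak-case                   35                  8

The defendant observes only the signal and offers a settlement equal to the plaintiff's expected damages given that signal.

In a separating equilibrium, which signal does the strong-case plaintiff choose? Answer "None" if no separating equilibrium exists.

None

Try strong-case → top litigator, weak-case → standard lawyer:
  If types separate, top litigator earns payment 299 and standard lawyer earns 256.
  Strong-case: top litigator gives 299 − 7 = 292; standard lawyer gives 256 − 8 = 248. No deviation. ✓
  Weak-case: standard lawyer gives 256 − 8 = 248; top litigator gives 299 − 35 = 264. Would deviate. ✗
Try strong-case → standard lawyer, weak-case → top litigator:
  If types separate, standard lawyer earns payment 299 and top litigator earns 256.
  Strong-case: standard lawyer gives 299 − 8 = 291; top litigator gives 256 − 7 = 249. No deviation. ✓
  Weak-case: top litigator gives 256 − 35 = 221; standard lawyer gives 299 − 8 = 291. Would deviate. ✗
Neither assignment is incentive-compatible.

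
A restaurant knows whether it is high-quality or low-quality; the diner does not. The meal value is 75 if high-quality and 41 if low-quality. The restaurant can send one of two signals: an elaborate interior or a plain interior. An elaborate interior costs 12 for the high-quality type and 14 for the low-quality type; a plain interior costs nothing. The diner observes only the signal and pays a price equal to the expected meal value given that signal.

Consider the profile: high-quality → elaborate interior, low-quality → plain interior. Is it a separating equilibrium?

If types separate, elaborate interior earns payment 75 and plain interior earns 41.
High-quality: elaborate interior gives 75 − 12 = 63; plain interior gives 41 − 0 = 41. No deviation. ✓
Low-quality: plain interior gives 41 − 0 = 41; elaborate interior gives 75 − 14 = 61. Would deviate. ✗

No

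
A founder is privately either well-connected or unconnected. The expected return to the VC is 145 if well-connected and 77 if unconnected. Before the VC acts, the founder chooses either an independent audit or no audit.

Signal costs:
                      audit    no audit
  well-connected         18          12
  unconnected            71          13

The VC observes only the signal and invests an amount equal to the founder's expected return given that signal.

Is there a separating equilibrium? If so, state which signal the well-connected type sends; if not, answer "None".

None

Try well-connected → audit, unconnected → no audit:
  If types separate, audit earns payment 145 and no audit earns 77.
  Well-connected: audit gives 145 − 18 = 127; no audit gives 77 − 12 = 65. No deviation. ✓
  Unconnected: no audit gives 77 − 13 = 64; audit gives 145 − 71 = 74. Would deviate. ✗
Try well-connected → no audit, unconnected → audit:
  If types separate, no audit earns payment 145 and audit earns 77.
  Well-connected: no audit gives 145 − 12 = 133; audit gives 77 − 18 = 59. No deviation. ✓
  Unconnected: audit gives 77 − 71 = 6; no audit gives 145 − 13 = 132. Would deviate. ✗
Neither assignment is incentive-compatible.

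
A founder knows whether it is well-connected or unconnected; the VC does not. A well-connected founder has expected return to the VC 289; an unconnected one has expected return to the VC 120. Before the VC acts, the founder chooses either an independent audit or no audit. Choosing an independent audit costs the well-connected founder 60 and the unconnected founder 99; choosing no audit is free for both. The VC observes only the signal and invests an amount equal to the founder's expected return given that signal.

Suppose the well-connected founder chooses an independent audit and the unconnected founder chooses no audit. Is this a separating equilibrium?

No

Under separation the VC infers type exactly: audit → well-connected (pays 289), no audit → unconnected (pays 120).
Well-connected: audit gives 289 − 60 = 229; no audit gives 120 − 0 = 120. No deviation. ✓
Unconnected: no audit gives 120 − 0 = 120; audit gives 289 − 99 = 190. Would deviate. ✗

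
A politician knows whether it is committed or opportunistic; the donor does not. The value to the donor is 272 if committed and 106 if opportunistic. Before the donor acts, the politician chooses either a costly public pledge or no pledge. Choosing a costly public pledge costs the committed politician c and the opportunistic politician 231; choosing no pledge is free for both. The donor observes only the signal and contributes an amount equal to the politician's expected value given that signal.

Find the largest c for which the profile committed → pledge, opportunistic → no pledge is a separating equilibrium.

Under separation: pledge → committed (pays 272); no pledge → opportunistic (pays 106).
Opportunistic: 106 − 0 = 106 ≥ 272 − 231 = 41. Holds regardless of c. ✓
Committed: 272 − c ≥ 106 − 0, so c ≤ 272 − 106 = 166.

166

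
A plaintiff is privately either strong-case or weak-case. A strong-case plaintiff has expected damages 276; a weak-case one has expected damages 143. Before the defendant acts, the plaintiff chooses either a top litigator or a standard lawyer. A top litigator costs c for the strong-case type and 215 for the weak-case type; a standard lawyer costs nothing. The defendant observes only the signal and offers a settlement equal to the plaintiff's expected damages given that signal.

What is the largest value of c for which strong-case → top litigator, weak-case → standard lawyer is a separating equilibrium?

Under separation: top litigator → strong-case (pays 276); standard lawyer → weak-case (pays 143).
Weak-case: 143 − 0 = 143 ≥ 276 − 215 = 61. Holds regardless of c. ✓
Strong-case: 276 − c ≥ 143 − 0, so c ≤ 276 − 143 = 133.

133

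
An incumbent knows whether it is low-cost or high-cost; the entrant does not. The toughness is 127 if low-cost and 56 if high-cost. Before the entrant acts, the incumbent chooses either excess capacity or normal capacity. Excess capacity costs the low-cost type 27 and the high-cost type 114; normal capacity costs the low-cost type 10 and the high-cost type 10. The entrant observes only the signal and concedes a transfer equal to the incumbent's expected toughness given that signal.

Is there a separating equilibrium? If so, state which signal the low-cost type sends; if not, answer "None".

Try low-cost → excess capacity, high-cost → normal capacity:
  If types separate, excess capacity earns payment 127 and normal capacity earns 56.
  Low-cost: excess capacity gives 127 − 27 = 100; normal capacity gives 56 − 10 = 46. No deviation. ✓
  High-cost: normal capacity gives 56 − 10 = 46; excess capacity gives 127 − 114 = 13. No deviation. ✓
Both hold — the low-cost type sends excess capacity.

excess capacity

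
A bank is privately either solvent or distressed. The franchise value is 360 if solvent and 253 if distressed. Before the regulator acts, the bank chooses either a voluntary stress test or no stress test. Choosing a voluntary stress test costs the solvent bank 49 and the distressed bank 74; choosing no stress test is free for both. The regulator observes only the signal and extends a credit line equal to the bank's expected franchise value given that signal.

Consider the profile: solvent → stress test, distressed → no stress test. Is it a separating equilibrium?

No

Under separation the regulator infers type exactly: stress test → solvent (pays 360), no stress test → distressed (pays 253).
Solvent: stress test gives 360 − 49 = 311; no stress test gives 253 − 0 = 253. No deviation. ✓
Distressed: no stress test gives 253 − 0 = 253; stress test gives 360 − 74 = 286. Would deviate. ✗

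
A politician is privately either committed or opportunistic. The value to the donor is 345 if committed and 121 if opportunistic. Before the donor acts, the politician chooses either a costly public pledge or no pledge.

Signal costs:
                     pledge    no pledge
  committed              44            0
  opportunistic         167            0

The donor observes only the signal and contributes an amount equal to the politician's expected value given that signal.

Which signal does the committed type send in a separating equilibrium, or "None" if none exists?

Try committed → pledge, opportunistic → no pledge:
  If types separate, pledge earns payment 345 and no pledge earns 121.
  Committed: pledge gives 345 − 44 = 301; no pledge gives 121 − 0 = 121. No deviation. ✓
  Opportunistic: no pledge gives 121 − 0 = 121; pledge gives 345 − 167 = 178. Would deviate. ✗
Try committed → no pledge, opportunistic → pledge:
  If types separate, no pledge earns payment 345 and pledge earns 121.
  Committed: no pledge gives 345 − 0 = 345; pledge gives 121 − 44 = 77. No deviation. ✓
  Opportunistic: pledge gives 121 − 167 = -46; no pledge gives 345 − 0 = 345. Would deviate. ✗
Neither assignment is incentive-compatible.

None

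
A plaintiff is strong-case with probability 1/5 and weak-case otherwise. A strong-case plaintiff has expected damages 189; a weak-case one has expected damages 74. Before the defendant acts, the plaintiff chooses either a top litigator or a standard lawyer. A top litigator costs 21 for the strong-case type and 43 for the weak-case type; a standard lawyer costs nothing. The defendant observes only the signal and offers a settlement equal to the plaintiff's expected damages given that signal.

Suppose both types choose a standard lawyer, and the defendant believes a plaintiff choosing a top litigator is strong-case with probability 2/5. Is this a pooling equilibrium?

No

At the pooled signal (standard lawyer) the defendant holds the prior 1/5 and pays 1/5·189 + 4/5·74 = 97. Off-path (top litigator) belief 2/5 gives 2/5·189 + 3/5·74 = 120.
Strong-case: standard lawyer gives 97 − 0 = 97; top litigator gives 120 − 21 = 99. Deviates. ✗
Weak-case: standard lawyer gives 97 − 0 = 97; top litigator gives 120 − 43 = 77. Stays. ✓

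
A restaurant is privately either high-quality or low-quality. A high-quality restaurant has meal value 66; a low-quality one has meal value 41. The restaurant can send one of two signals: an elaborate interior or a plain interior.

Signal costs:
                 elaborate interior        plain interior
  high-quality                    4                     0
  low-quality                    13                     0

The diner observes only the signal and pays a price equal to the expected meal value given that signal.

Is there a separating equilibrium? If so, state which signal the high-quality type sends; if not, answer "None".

None

Try high-quality → elaborate interior, low-quality → plain interior:
  If types separate, elaborate interior earns payment 66 and plain interior earns 41.
  High-quality: elaborate interior gives 66 − 4 = 62; plain interior gives 41 − 0 = 41. No deviation. ✓
  Low-quality: plain interior gives 41 − 0 = 41; elaborate interior gives 66 − 13 = 53. Would deviate. ✗
Try high-quality → plain interior, low-quality → elaborate interior:
  If types separate, plain interior earns payment 66 and elaborate interior earns 41.
  High-quality: plain interior gives 66 − 0 = 66; elaborate interior gives 41 − 4 = 37. No deviation. ✓
  Low-quality: elaborate interior gives 41 − 13 = 28; plain interior gives 66 − 0 = 66. Would deviate. ✗
Neither assignment is incentive-compatible.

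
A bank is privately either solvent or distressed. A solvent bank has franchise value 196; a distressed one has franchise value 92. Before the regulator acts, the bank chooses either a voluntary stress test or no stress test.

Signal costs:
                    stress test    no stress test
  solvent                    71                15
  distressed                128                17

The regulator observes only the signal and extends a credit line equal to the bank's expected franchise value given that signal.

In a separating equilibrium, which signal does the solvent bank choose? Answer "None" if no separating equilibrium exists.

stress test

Try solvent → stress test, distressed → no stress test:
  If types separate, stress test earns payment 196 and no stress test earns 92.
  Solvent: stress test gives 196 − 71 = 125; no stress test gives 92 − 15 = 77. No deviation. ✓
  Distressed: no stress test gives 92 − 17 = 75; stress test gives 196 − 128 = 68. No deviation. ✓
Both hold — the solvent type sends stress test.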